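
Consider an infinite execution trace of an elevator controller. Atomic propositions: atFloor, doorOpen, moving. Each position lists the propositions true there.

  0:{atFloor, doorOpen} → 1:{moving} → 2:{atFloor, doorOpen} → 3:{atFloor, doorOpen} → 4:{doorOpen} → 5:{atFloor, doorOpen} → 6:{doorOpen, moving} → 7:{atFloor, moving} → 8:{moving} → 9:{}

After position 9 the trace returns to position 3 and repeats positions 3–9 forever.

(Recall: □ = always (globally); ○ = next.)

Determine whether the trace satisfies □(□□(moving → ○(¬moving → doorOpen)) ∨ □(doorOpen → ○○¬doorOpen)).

□□(moving → ○(¬moving → doorOpen)) ∨ □(doorOpen → ○○¬doorOpen) must hold at every position from 0 onward. It fails at position 0, so □(□□(moving → ○(¬moving → doorOpen)) ∨ □(doorOpen → ○○¬doorOpen)) is false.

Violated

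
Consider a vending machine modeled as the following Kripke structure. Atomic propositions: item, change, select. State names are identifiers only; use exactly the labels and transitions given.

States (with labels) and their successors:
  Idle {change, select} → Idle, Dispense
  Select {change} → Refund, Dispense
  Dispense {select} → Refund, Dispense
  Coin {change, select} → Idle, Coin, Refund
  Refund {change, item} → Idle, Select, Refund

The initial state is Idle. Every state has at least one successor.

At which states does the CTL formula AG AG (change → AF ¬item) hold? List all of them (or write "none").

States satisfying AG (change → AF ¬item): ∅.
States satisfying AG AG (change → AF ¬item): ∅.

none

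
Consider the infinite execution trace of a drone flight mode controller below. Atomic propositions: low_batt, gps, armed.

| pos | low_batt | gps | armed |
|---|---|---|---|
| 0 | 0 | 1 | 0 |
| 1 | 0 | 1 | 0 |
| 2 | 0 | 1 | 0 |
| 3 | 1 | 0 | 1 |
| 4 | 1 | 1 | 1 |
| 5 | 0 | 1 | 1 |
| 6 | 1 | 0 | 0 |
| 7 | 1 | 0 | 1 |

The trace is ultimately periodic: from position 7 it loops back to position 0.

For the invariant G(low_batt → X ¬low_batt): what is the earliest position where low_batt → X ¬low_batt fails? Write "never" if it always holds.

3

Check low_batt → X ¬low_batt at each position in order: 0 ✓, 1 ✓, 2 ✓.
At position 3 the labels are {armed, low_batt} and the next position 4 has {armed, gps, low_batt}, so low_batt → X ¬low_batt is false there. This is the first violation.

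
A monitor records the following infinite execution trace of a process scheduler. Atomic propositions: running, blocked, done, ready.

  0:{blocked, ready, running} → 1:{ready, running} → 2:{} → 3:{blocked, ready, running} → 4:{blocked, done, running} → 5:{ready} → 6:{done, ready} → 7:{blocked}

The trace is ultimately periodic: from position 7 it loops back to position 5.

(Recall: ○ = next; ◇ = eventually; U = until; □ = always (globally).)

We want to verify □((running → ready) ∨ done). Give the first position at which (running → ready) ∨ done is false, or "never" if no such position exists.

never

(running → ready) ∨ done holds at every position 0..7, and those are all the positions the trace ever visits, so the invariant □((running → ready) ∨ done) is never violated.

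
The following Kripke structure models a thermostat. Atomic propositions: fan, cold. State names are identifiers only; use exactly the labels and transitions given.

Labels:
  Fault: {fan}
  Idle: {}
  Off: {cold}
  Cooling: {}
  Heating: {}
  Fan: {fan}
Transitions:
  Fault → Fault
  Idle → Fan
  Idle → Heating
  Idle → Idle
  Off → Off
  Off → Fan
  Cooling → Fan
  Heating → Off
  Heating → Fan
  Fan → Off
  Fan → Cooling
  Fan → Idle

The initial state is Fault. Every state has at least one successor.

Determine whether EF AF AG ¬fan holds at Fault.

Does not hold

States satisfying AF AG ¬fan: ∅.
States satisfying EF AF AG ¬fan: ∅.
No suitable path/successor from Fault witnesses the formula.
Fault ∉ Sat(EF AF AG ¬fan).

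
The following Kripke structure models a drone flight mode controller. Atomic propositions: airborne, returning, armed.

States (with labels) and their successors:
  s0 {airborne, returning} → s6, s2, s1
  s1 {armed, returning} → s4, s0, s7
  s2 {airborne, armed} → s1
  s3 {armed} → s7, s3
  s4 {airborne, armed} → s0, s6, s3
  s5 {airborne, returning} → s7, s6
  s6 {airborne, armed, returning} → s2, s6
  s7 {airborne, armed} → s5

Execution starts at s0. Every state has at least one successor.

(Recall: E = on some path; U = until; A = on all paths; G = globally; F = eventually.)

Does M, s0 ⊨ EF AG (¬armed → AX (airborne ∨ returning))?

States satisfying AG (¬armed → AX (airborne ∨ returning)): {s0, s1, s2, s3, s4, s5, s6, s7}.
States satisfying EF AG (¬armed → AX (airborne ∨ returning)): {s0, s1, s2, s3, s4, s5, s6, s7}.
Some path from s0 reaches a state where AG (¬armed → AX (airborne ∨ returning)) holds.
s0 ∈ Sat(EF AG (¬armed → AX (airborne ∨ returning))).

Satisfied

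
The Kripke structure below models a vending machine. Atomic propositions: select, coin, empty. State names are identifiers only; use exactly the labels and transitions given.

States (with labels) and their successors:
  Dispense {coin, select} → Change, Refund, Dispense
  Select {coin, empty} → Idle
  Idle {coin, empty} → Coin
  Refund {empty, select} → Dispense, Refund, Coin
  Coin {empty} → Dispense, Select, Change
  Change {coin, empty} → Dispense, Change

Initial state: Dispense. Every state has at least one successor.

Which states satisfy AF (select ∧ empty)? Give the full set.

{Refund}

States satisfying select ∧ empty: {Refund}.
States satisfying AF (select ∧ empty): {Refund}.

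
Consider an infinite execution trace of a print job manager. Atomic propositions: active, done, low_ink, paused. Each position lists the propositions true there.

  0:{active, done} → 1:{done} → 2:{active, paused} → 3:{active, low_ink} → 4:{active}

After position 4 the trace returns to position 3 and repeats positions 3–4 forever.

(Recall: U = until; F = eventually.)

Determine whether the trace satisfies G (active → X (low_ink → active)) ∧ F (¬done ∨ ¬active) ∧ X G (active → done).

active → X (low_ink → active) holds at every position 0..4, and those are all positions ever visited, so G (active → X (low_ink → active)) holds.
Positions where active holds: 0, 2, 3, 4.
Check X (low_ink → active) at each: 0→ok, 2→ok, 3→ok, 4→ok.
At position 0: G (active → X (low_ink → active)) is true; F (¬done ∨ ¬active) ∧ X G (active → done) is false; so G (active → X (low_ink → active)) ∧ F (¬done ∨ ¬active) ∧ X G (active → done) is false.

Violated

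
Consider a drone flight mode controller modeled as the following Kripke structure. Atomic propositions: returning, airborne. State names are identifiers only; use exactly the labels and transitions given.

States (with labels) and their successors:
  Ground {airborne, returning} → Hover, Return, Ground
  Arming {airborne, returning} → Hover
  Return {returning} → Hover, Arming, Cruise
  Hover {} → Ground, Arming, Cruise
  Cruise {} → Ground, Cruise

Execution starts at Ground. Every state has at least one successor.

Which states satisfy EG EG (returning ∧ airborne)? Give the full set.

{Ground}

States satisfying EG (returning ∧ airborne): {Ground}.
States satisfying EG EG (returning ∧ airborne): {Ground}.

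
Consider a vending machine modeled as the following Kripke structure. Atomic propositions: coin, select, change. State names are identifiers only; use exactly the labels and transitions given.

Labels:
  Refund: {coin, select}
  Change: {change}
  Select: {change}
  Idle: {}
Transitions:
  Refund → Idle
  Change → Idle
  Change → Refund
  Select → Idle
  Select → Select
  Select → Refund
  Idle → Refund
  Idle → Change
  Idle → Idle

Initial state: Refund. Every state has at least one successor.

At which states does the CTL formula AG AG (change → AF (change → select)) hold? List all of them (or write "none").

States satisfying AG (change → AF (change → select)): {Refund, Change, Idle}.
States satisfying AG AG (change → AF (change → select)): {Refund, Change, Idle}.

{Refund, Change, Idle}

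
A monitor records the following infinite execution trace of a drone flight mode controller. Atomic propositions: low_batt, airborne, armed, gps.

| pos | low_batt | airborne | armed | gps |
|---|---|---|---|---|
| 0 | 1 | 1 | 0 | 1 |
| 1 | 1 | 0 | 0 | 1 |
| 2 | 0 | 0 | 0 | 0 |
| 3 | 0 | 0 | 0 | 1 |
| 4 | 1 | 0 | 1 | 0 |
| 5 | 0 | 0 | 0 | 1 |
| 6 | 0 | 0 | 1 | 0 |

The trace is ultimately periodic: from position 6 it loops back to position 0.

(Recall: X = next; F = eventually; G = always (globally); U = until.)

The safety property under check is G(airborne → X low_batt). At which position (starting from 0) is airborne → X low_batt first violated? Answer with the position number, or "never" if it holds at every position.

airborne → X low_batt holds at every position 0..6, and those are all the positions the trace ever visits, so the invariant G(airborne → X low_batt) is never violated.

never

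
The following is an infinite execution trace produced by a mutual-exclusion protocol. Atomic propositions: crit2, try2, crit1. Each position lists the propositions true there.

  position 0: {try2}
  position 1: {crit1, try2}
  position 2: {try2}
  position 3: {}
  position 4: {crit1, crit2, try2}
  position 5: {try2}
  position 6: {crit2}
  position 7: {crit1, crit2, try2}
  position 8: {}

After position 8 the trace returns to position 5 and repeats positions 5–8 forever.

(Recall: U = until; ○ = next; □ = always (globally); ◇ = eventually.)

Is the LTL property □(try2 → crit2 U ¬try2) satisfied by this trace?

Violated

try2 → crit2 U ¬try2 must hold at every position from 0 onward. It fails at position 0, so □(try2 → crit2 U ¬try2) is false.
Positions where try2 holds: 0, 1, 2, 4, 5, 7.
Check crit2 U ¬try2 at each: 0→fails, 1→fails, 2→fails, 4→fails, 5→fails, 7→ok.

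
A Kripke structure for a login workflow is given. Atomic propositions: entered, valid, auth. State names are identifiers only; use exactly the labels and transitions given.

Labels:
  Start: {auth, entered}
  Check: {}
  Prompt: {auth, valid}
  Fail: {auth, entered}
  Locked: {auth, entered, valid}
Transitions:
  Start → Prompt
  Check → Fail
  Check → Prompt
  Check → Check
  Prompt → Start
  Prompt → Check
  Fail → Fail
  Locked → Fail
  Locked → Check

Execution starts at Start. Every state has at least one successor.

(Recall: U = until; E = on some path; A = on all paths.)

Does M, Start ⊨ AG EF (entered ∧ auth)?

Yes

States satisfying EF (entered ∧ auth): {Start, Check, Prompt, Fail, Locked}.
States satisfying AG EF (entered ∧ auth): {Start, Check, Prompt, Fail, Locked}.
Every state reachable from Start satisfies EF (entered ∧ auth).
Start ∈ Sat(AG EF (entered ∧ auth)).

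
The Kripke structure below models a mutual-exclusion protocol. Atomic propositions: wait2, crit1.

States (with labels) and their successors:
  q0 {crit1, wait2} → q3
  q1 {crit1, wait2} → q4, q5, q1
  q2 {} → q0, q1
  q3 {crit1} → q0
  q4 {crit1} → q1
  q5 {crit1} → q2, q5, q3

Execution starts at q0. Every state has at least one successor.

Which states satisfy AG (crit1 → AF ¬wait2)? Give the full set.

{q0, q3}

States satisfying crit1 → AF ¬wait2: {q0, q2, q3, q4, q5}.
States satisfying AG (crit1 → AF ¬wait2): {q0, q3}.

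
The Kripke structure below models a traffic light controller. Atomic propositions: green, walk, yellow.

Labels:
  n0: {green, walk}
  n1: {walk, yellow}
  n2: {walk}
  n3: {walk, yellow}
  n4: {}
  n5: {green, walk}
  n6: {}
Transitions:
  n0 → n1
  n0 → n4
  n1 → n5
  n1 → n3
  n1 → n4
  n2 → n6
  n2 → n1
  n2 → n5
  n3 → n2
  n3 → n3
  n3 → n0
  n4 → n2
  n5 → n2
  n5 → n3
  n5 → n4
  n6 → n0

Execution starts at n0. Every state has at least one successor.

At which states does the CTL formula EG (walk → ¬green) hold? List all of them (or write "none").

{n1, n2, n3, n4}

States satisfying walk → ¬green: {n1, n2, n3, n4, n6}.
States satisfying EG (walk → ¬green): {n1, n2, n3, n4}.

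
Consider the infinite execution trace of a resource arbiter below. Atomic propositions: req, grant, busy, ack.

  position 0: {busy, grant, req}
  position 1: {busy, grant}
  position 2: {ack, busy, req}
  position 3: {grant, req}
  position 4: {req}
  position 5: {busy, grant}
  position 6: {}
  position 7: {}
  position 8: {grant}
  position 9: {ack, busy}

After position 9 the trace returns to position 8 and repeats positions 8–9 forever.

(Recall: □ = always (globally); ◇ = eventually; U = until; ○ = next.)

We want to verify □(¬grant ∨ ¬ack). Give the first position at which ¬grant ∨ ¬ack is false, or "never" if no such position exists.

never

¬grant ∨ ¬ack holds at every position 0..9, and those are all the positions the trace ever visits, so the invariant □(¬grant ∨ ¬ack) is never violated.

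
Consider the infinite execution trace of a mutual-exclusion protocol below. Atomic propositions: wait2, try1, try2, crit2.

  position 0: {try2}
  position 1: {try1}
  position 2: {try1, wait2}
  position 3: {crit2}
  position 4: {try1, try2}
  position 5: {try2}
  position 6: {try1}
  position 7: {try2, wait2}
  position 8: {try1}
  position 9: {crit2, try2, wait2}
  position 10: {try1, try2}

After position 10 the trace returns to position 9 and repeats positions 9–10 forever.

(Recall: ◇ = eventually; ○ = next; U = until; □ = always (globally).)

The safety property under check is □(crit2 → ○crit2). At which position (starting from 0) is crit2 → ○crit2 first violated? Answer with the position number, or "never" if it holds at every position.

3

Check crit2 → ○crit2 at each position in order: 0 ✓, 1 ✓, 2 ✓.
At position 3 the labels are {crit2} and the next position 4 has {try1, try2}, so crit2 → ○crit2 is false there. This is the first violation.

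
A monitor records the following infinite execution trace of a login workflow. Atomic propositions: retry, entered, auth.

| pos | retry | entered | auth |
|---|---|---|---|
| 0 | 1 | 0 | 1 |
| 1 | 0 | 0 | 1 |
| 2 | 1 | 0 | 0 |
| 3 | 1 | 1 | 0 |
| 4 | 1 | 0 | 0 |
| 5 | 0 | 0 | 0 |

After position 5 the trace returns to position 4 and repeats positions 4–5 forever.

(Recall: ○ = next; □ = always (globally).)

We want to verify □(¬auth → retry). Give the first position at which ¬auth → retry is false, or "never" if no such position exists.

5

Check ¬auth → retry at each position in order: 0 ✓, 1 ✓, 2 ✓, 3 ✓, 4 ✓.
At position 5 the labels are {}, so ¬auth → retry is false there. This is the first violation.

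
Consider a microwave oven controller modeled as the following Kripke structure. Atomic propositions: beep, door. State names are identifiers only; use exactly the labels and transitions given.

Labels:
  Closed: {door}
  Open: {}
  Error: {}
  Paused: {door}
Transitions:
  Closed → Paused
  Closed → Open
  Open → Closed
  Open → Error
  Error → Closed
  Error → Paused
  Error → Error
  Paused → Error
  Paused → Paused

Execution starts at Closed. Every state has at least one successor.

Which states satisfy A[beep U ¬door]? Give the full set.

{Open, Error}

States satisfying beep: ∅.
States satisfying ¬door: {Open, Error}.
States satisfying A[beep U ¬door]: {Open, Error}.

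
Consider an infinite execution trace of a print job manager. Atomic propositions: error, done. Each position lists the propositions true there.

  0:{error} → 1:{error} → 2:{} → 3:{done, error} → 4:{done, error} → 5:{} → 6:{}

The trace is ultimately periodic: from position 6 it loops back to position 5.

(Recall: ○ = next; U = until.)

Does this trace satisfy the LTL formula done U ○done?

Walking from position 0: at position 0, ○done has not yet held and done fails, so done U ○done is false.

Violated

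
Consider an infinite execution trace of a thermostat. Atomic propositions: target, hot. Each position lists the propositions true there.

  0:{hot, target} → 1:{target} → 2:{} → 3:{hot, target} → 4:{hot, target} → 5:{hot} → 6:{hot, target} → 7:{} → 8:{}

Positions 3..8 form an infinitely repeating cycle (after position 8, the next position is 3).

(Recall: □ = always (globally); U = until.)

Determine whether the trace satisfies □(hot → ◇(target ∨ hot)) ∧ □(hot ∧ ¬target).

No

hot → ◇(target ∨ hot) holds at every position 0..8, and those are all positions ever visited, so □(hot → ◇(target ∨ hot)) holds.
Positions where hot holds: 0, 3, 4, 5, 6.
Check ◇(target ∨ hot) at each: 0→ok, 3→ok, 4→ok, 5→ok, 6→ok.
hot ∧ ¬target must hold at every position from 0 onward. It fails at position 0, so □(hot ∧ ¬target) is false.
At position 0: □(hot → ◇(target ∨ hot)) is true; □(hot ∧ ¬target) is false; so □(hot → ◇(target ∨ hot)) ∧ □(hot ∧ ¬target) is false.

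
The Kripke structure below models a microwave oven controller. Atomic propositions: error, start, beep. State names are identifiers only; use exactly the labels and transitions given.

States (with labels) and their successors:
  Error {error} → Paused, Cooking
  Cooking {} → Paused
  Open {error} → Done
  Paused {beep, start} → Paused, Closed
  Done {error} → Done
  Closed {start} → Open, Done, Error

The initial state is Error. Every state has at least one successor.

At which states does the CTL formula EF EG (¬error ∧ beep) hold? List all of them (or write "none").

States satisfying EG (¬error ∧ beep): {Paused}.
States satisfying EF EG (¬error ∧ beep): {Error, Cooking, Paused, Closed}.

{Error, Cooking, Paused, Closed}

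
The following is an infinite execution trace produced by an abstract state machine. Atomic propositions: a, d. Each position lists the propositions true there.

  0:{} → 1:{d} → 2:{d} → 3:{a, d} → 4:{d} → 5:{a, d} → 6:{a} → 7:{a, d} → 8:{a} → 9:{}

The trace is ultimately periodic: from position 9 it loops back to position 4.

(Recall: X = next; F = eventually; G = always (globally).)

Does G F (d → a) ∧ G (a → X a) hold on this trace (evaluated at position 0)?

No

F (d → a) holds at every position 0..9, and those are all positions ever visited, so G F (d → a) holds.
a → X a must hold at every position from 0 onward. It fails at position 3, so G (a → X a) is false.
Positions where a holds: 3, 5, 6, 7, 8.
Check X a at each: 3→fails, 5→ok, 6→ok, 7→ok, 8→fails.
At position 0: G F (d → a) is true; G (a → X a) is false; so G F (d → a) ∧ G (a → X a) is false.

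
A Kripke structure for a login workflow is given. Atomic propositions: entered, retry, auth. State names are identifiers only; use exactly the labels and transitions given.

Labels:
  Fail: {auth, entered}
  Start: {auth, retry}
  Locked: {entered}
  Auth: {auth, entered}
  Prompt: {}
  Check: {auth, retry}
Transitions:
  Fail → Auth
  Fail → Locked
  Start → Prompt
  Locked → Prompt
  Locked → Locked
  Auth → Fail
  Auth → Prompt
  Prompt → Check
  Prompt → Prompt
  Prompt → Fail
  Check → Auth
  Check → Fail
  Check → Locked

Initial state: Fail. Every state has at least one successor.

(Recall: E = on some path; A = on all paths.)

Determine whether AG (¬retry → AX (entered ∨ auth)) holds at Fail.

States satisfying ¬retry → AX (entered ∨ auth): {Fail, Start, Check}.
States satisfying AG (¬retry → AX (entered ∨ auth)): ∅.
Auth is reachable from Fail and violates ¬retry → AX (entered ∨ auth), so AG fails at Fail.
Fail ∉ Sat(AG (¬retry → AX (entered ∨ auth))).

Violated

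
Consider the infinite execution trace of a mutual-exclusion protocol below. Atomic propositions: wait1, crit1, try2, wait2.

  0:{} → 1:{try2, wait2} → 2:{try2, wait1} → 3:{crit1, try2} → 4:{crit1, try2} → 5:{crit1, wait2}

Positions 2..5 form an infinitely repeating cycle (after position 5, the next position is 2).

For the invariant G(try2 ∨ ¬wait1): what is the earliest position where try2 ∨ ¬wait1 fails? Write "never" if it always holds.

try2 ∨ ¬wait1 holds at every position 0..5, and those are all the positions the trace ever visits, so the invariant G(try2 ∨ ¬wait1) is never violated.

never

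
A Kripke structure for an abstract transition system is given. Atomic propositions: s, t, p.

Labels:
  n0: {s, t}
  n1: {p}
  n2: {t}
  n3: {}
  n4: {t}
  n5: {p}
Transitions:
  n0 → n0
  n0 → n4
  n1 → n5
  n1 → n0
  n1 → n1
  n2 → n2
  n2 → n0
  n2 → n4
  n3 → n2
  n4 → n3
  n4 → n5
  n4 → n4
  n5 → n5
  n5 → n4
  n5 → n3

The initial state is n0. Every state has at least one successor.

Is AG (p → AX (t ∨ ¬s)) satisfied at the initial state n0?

Yes

States satisfying p → AX (t ∨ ¬s): {n0, n1, n2, n3, n4, n5}.
States satisfying AG (p → AX (t ∨ ¬s)): {n0, n1, n2, n3, n4, n5}.
Every state reachable from n0 satisfies p → AX (t ∨ ¬s).
n0 ∈ Sat(AG (p → AX (t ∨ ¬s))).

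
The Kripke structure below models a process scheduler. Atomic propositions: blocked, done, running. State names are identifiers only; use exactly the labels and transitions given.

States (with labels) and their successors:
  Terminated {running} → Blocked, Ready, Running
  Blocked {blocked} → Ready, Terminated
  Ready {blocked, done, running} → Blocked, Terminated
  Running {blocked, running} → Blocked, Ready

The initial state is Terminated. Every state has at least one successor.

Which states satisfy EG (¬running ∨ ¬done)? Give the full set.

{Terminated, Blocked, Running}

States satisfying ¬running ∨ ¬done: {Terminated, Blocked, Running}.
States satisfying EG (¬running ∨ ¬done): {Terminated, Blocked, Running}.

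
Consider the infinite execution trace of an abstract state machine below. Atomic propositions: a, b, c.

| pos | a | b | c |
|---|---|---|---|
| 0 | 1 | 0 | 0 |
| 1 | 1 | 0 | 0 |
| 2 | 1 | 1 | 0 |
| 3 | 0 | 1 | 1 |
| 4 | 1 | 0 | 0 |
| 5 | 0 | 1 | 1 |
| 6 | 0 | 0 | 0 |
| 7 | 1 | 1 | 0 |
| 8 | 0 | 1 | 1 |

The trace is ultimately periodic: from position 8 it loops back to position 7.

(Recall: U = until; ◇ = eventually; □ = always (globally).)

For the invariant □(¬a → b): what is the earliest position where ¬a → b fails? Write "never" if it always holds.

6

Check ¬a → b at each position in order: 0 ✓, 1 ✓, 2 ✓, 3 ✓, 4 ✓, 5 ✓.
At position 6 the labels are {}, so ¬a → b is false there. This is the first violation.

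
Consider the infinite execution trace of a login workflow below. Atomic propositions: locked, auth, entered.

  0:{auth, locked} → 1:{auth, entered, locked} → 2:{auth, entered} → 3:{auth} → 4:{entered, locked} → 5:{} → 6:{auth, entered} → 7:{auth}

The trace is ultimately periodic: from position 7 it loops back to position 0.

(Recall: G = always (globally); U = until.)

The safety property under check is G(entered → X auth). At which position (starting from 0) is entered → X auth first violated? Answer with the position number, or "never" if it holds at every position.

4

Check entered → X auth at each position in order: 0 ✓, 1 ✓, 2 ✓, 3 ✓.
At position 4 the labels are {entered, locked} and the next position 5 has {}, so entered → X auth is false there. This is the first violation.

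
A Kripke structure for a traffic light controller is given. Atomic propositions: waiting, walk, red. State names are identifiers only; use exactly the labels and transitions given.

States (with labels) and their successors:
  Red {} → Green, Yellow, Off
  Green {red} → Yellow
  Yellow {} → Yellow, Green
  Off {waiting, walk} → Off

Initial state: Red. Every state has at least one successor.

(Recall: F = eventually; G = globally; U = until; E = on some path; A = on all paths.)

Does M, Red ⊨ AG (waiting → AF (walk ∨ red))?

States satisfying waiting → AF (walk ∨ red): {Red, Green, Yellow, Off}.
States satisfying AG (waiting → AF (walk ∨ red)): {Red, Green, Yellow, Off}.
Every state reachable from Red satisfies waiting → AF (walk ∨ red).
Red ∈ Sat(AG (waiting → AF (walk ∨ red))).

Yes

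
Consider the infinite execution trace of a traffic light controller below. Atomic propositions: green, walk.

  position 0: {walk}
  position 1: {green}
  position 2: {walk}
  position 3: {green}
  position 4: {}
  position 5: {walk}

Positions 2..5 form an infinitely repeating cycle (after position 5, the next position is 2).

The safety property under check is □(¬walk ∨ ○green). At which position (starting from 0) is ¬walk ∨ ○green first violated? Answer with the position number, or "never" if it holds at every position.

5

Check ¬walk ∨ ○green at each position in order: 0 ✓, 1 ✓, 2 ✓, 3 ✓, 4 ✓.
At position 5 the labels are {walk} and the next position 2 has {walk}, so ¬walk ∨ ○green is false there. This is the first violation.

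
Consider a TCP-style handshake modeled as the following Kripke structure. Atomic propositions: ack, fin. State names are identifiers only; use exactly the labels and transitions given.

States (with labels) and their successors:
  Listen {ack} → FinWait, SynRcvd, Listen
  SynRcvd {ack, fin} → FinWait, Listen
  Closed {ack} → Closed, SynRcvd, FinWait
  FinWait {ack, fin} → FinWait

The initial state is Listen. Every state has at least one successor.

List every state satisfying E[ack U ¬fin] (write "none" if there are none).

{Listen, SynRcvd, Closed}

States satisfying ack: {Listen, SynRcvd, Closed, FinWait}.
States satisfying ¬fin: {Listen, Closed}.
States satisfying E[ack U ¬fin]: {Listen, SynRcvd, Closed}.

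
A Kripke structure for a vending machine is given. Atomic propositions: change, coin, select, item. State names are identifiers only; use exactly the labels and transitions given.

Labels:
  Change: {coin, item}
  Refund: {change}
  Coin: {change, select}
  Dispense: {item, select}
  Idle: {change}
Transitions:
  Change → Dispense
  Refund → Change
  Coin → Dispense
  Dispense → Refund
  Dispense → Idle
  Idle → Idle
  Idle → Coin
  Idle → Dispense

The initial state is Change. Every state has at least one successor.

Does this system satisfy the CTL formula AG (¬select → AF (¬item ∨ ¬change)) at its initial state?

States satisfying ¬select → AF (¬item ∨ ¬change): {Change, Refund, Coin, Dispense, Idle}.
States satisfying AG (¬select → AF (¬item ∨ ¬change)): {Change, Refund, Coin, Dispense, Idle}.
Every state reachable from Change satisfies ¬select → AF (¬item ∨ ¬change).
Change ∈ Sat(AG (¬select → AF (¬item ∨ ¬change))).

Yes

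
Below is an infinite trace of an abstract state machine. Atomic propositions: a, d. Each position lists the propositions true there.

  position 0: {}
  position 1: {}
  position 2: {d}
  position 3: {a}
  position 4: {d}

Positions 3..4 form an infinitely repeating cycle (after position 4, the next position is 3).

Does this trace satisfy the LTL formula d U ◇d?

Satisfied

Walking from position 0: ◇d first holds at position 0, and d holds at every earlier position along the way, so d U ◇d holds.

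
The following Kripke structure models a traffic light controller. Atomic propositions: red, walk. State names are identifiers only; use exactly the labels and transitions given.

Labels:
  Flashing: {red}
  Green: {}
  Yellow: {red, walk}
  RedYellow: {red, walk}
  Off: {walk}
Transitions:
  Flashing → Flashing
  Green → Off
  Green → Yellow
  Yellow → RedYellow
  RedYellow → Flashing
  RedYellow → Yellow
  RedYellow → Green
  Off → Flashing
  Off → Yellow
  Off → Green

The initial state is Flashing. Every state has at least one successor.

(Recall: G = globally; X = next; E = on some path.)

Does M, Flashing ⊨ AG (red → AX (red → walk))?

States satisfying red → AX (red → walk): {Green, Yellow, Off}.
States satisfying AG (red → AX (red → walk)): ∅.
Flashing is reachable from Flashing and violates red → AX (red → walk), so AG fails at Flashing.
Flashing ∉ Sat(AG (red → AX (red → walk))).

Does not hold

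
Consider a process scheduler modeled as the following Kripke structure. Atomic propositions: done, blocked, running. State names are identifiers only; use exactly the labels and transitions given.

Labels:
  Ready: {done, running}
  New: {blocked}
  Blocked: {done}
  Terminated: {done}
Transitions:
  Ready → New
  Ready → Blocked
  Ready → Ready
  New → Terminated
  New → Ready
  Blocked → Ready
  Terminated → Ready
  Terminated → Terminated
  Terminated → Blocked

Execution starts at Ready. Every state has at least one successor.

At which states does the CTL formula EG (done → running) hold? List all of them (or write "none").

{Ready, New}

States satisfying done → running: {Ready, New}.
States satisfying EG (done → running): {Ready, New}.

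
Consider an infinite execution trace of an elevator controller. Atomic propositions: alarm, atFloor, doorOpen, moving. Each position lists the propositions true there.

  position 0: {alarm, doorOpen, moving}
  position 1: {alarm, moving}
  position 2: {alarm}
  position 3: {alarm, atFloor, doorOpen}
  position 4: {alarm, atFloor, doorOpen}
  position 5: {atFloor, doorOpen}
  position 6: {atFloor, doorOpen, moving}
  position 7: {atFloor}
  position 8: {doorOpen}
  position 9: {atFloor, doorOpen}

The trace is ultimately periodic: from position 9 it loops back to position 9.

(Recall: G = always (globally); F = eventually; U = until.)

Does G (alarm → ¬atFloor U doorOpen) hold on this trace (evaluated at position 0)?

alarm → ¬atFloor U doorOpen holds at every position 0..9, and those are all positions ever visited, so G (alarm → ¬atFloor U doorOpen) holds.
Positions where alarm holds: 0, 1, 2, 3, 4.
Check ¬atFloor U doorOpen at each: 0→ok, 1→ok, 2→ok, 3→ok, 4→ok.

Holds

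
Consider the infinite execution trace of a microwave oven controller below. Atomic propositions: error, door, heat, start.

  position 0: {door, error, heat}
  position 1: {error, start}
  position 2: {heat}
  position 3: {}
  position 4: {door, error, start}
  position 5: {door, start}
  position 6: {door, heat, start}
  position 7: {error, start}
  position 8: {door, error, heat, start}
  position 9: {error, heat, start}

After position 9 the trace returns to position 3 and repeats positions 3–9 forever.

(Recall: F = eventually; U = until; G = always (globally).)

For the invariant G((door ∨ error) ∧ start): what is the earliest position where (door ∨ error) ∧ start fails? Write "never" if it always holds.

At position 0 the labels are {door, error, heat}, so (door ∨ error) ∧ start is false there. This is the first violation.

0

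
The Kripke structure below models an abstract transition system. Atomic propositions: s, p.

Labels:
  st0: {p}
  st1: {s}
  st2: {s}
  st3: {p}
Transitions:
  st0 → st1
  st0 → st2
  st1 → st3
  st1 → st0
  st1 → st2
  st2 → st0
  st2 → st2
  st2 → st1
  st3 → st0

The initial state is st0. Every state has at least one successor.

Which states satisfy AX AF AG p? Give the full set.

none

States satisfying AF AG p: ∅.
States satisfying AX AF AG p: ∅.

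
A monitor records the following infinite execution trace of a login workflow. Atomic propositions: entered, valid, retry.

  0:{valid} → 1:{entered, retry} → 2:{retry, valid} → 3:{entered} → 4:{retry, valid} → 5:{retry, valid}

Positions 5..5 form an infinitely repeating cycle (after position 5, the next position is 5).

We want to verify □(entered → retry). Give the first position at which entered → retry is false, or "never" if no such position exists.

3

Check entered → retry at each position in order: 0 ✓, 1 ✓, 2 ✓.
At position 3 the labels are {entered}, so entered → retry is false there. This is the first violation.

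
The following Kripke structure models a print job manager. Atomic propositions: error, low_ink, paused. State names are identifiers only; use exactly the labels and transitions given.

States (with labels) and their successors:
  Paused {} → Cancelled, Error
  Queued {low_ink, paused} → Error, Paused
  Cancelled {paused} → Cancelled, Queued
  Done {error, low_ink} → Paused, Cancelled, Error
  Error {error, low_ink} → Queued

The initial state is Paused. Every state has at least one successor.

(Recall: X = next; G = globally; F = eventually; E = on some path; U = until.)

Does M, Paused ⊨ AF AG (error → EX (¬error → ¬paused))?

States satisfying AG (error → EX (¬error → ¬paused)): ∅.
States satisfying AF AG (error → EX (¬error → ¬paused)): ∅.
There is a path from Paused along which AG (error → EX (¬error → ¬paused)) never holds.
Paused ∉ Sat(AF AG (error → EX (¬error → ¬paused))).

No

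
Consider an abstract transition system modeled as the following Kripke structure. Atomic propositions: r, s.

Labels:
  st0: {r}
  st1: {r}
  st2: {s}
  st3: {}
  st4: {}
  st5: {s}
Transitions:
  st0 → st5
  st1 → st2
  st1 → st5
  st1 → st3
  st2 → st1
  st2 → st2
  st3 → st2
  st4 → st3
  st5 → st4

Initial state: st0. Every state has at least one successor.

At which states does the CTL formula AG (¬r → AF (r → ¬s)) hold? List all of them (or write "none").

{st0, st1, st2, st3, st4, st5}

States satisfying ¬r → AF (r → ¬s): {st0, st1, st2, st3, st4, st5}.
States satisfying AG (¬r → AF (r → ¬s)): {st0, st1, st2, st3, st4, st5}.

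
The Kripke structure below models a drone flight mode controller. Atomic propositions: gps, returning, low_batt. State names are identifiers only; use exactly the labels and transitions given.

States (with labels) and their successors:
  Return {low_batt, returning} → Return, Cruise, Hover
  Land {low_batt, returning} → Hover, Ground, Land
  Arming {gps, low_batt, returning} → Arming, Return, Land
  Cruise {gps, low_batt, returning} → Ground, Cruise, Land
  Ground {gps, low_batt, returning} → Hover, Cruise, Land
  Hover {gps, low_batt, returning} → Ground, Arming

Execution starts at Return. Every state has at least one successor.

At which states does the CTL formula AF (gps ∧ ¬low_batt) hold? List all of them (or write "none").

none

States satisfying gps ∧ ¬low_batt: ∅.
States satisfying AF (gps ∧ ¬low_batt): ∅.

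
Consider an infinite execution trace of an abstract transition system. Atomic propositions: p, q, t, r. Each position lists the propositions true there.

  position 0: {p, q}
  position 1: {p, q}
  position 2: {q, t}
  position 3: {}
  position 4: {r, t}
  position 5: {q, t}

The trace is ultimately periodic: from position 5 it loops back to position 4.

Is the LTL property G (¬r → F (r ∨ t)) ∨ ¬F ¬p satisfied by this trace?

Satisfied

¬r → F (r ∨ t) holds at every position 0..5, and those are all positions ever visited, so G (¬r → F (r ∨ t)) holds.
Positions where ¬r holds: 0, 1, 2, 3, 5.
Check F (r ∨ t) at each: 0→ok, 1→ok, 2→ok, 3→ok, 5→ok.
At position 0: G (¬r → F (r ∨ t)) is true; ¬F ¬p is false; so G (¬r → F (r ∨ t)) ∨ ¬F ¬p is true.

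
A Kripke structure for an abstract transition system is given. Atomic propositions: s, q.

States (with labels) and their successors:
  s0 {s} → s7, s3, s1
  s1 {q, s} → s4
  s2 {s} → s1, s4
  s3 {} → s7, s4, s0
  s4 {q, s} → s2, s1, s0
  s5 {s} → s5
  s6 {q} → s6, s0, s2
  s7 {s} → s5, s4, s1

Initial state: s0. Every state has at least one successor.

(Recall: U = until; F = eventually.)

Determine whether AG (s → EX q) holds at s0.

Does not hold

States satisfying s → EX q: {s0, s1, s2, s3, s4, s6, s7}.
States satisfying AG (s → EX q): ∅.
s5 is reachable from s0 and violates s → EX q, so AG fails at s0.
s0 ∉ Sat(AG (s → EX q)).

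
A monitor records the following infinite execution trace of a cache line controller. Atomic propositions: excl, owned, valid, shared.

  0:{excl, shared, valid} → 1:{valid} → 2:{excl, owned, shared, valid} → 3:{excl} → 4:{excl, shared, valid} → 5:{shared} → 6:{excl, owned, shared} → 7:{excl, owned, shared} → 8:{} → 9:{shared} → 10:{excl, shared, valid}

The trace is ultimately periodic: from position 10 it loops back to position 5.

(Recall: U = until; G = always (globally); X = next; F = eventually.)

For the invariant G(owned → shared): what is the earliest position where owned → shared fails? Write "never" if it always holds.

owned → shared holds at every position 0..10, and those are all the positions the trace ever visits, so the invariant G(owned → shared) is never violated.

never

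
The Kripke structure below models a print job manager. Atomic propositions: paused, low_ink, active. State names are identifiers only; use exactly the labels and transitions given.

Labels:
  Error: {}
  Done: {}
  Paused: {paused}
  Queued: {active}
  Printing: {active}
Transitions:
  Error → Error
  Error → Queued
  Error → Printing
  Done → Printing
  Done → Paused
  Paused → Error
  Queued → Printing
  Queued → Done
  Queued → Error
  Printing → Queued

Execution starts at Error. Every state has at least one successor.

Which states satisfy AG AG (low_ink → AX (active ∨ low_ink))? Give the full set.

States satisfying AG (low_ink → AX (active ∨ low_ink)): {Error, Done, Paused, Queued, Printing}.
States satisfying AG AG (low_ink → AX (active ∨ low_ink)): {Error, Done, Paused, Queued, Printing}.

{Error, Done, Paused, Queued, Printing}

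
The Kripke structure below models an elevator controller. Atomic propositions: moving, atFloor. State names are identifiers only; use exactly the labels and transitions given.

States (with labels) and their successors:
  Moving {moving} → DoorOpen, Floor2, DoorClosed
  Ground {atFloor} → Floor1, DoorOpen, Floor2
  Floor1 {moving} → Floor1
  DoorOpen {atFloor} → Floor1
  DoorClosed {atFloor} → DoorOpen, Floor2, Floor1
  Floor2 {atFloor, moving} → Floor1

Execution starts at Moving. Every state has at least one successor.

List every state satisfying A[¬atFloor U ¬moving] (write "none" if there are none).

{Ground, DoorOpen, DoorClosed}

States satisfying ¬atFloor: {Moving, Floor1}.
States satisfying ¬moving: {Ground, DoorOpen, DoorClosed}.
States satisfying A[¬atFloor U ¬moving]: {Ground, DoorOpen, DoorClosed}.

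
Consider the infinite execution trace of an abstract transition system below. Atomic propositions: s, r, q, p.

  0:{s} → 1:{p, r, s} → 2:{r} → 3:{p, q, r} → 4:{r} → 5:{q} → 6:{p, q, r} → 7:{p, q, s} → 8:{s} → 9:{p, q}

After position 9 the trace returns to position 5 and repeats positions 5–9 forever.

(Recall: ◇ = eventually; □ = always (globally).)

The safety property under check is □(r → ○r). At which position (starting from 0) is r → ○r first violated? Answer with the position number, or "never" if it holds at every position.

Check r → ○r at each position in order: 0 ✓, 1 ✓, 2 ✓, 3 ✓.
At position 4 the labels are {r} and the next position 5 has {q}, so r → ○r is false there. This is the first violation.

4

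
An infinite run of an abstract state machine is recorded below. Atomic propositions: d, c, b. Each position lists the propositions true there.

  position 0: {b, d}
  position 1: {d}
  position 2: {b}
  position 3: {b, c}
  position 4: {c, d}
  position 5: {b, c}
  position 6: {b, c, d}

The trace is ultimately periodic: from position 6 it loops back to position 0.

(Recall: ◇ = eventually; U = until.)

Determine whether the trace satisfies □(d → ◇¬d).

d → ◇¬d holds at every position 0..6, and those are all positions ever visited, so □(d → ◇¬d) holds.
Positions where d holds: 0, 1, 4, 6.
Check ◇¬d at each: 0→ok, 1→ok, 4→ok, 6→ok.

Satisfied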